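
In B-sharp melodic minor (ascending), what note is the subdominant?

E#

The B# melodic minor (ascending) scale runs B# C## D# E# F## G## A##.
Degree 4 is E#.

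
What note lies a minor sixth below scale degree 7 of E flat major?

F#

Scale degree 7 of Eb major is D.
A minor sixth (8 semitones) below D lands on the letter F, giving F#.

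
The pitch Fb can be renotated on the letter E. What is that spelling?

Fb is pitch class 4. The letter E alone is pitch class 4.
Pitch class 4 on E needs no accidental: E.

E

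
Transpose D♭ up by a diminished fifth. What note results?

D up a perfect fifth is A, so the target letter is A.
From Db, a diminished fifth is 6 semitones up: Abb.

Abb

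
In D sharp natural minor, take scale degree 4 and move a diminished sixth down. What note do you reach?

B##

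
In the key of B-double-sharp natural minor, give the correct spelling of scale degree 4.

E##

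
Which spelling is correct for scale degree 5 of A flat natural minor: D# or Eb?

Eb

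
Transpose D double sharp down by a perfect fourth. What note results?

A##

D down a perfect fourth is A, so the target letter is A.
From D##, a perfect fourth is 5 semitones down: A##.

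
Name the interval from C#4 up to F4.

Counting letters C–D–E–F gives a fourth.
C#→F = 4 semitones, 1 narrower than the perfect fourth (5), so diminished.

diminished fourth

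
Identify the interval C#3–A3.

minor sixth

The letter names run C→A, a span of 5 letter steps, so the interval is some kind of sixth.
C# to A is 8 semitones. A major sixth is 9, so 8 makes it minor.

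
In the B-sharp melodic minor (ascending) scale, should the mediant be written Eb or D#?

Each scale degree takes a distinct letter name. Degree 3 of a scale on B must use the letter D.
D# and Eb are enharmonically the same pitch, but only D# uses the letter D, so it is the correct spelling here.

D#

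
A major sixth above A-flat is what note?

A up a major sixth is F#, so the target letter is F.
From Ab, a major sixth is 9 semitones up: F.

F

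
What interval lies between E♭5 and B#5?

doubly augmented fifth

The letter names run E→B, a span of 4 letter steps, so the interval is some kind of fifth.
Eb to B# is 9 semitones. A perfect fifth is 7, so 9 makes it doubly augmented.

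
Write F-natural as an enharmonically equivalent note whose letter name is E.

Plain E sits 1 semitone below F, so on the letter E the same pitch needs a sharp: E#.

E#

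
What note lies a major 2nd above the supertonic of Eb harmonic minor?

G

The supertonic of Eb harmonic minor is F.
A major second (2 semitones) above F lands on the letter G, giving G.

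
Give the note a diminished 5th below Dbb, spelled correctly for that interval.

Gb

A fifth below D lands on the letter G.
A diminished fifth spans 6 semitones, so Dbb moves to pitch class 6. On the letter G that is Gb.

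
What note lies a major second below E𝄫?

Dbb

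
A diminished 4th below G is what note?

D#

A fourth below G lands on the letter D.
A diminished fourth spans 4 semitones, so G moves to pitch class 3. On the letter D that is D#.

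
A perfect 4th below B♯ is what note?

F##

B down a perfect fourth is F#, so the target letter is F.
From B#, a perfect fourth is 5 semitones down: F##.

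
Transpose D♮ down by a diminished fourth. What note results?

A#

A fourth below D lands on the letter A.
A diminished fourth spans 4 semitones, so D moves to pitch class 10. On the letter A that is A#.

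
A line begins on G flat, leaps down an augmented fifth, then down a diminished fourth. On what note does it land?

Gb

An augmented fifth down from Gb is Cbb (letter C, 8 semitones down).
A diminished fourth down from Cbb is Gb (letter G, 4 semitones down).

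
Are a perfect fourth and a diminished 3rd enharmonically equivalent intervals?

A perfect fourth spans 5 semitones; a diminished third spans 2.
The spans differ, so they are not enharmonic equivalents.

No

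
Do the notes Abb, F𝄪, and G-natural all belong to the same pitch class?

Abb is pitch class 7; F## is pitch class 7; G is pitch class 7.
All spellings map to pitch class 7, so they are enharmonically equivalent.

Yes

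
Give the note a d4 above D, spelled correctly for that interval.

Gb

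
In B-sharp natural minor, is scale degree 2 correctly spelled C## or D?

Each scale degree takes a distinct letter name. Degree 2 of a scale on B must use the letter C.
C## and D are enharmonically the same pitch, but only C## uses the letter C, so it is the correct spelling here.

C##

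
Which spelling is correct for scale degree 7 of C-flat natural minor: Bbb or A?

Bbb

Each scale degree takes a distinct letter name. Degree 7 of a scale on C must use the letter B.
Bbb and A are enharmonically the same pitch, but only Bbb uses the letter B, so it is the correct spelling here.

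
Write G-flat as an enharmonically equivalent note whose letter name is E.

E##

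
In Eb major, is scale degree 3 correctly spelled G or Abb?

Each scale degree takes a distinct letter name. Degree 3 of a scale on E must use the letter G.
G and Abb are enharmonically the same pitch, but only G uses the letter G, so it is the correct spelling here.

G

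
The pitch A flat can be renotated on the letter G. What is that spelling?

Ab is pitch class 8. The letter G alone is pitch class 7.
To reach pitch class 8 from G requires an offset of +1 semitone, i.e. sharp: G#.

G#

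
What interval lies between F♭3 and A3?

The letter names run F→A, a span of 2 letter steps, so the interval is some kind of third.
Fb to A is 5 semitones. A major third is 4, so 5 makes it augmented.

augmented third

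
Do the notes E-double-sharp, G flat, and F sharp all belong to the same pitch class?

E## is pitch class 6; Gb is pitch class 6; F# is pitch class 6.
All spellings map to pitch class 6, so they are enharmonically equivalent.

Yes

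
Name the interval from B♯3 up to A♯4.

minor seventh

Counting letters B–C–D–E–F–G–A gives a seventh.
B#→A# = 10 semitones, 1 narrower than the major seventh (11), so minor.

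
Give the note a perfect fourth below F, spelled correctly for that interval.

C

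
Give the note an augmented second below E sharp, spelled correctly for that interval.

A second below E lands on the letter D.
An augmented second spans 3 semitones, so E# moves to pitch class 2. On the letter D that is D.

D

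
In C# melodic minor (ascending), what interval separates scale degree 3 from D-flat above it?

diminished seventh

Scale degree 3 of C# melodic minor (ascending) is E.
E up to Db: letters E→D make it a seventh; 9 semitones makes it diminished.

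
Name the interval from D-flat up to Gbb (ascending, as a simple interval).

diminished fourth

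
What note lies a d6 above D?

A sixth above D lands on the letter B.
A diminished sixth spans 7 semitones, so D moves to pitch class 9. On the letter B that is Bbb.

Bbb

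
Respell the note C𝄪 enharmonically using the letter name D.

D

C## is pitch class 2. The letter D alone is pitch class 2.
Pitch class 2 on D needs no accidental: D.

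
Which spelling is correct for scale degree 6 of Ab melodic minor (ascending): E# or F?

F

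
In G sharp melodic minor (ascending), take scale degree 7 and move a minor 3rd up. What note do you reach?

Scale degree 7 of G# melodic minor (ascending) is F##.
A minor third (3 semitones) above F## lands on the letter A, giving A#.

A#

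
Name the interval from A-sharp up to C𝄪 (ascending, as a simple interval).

major third

The letter names run A→C, a span of 2 letter steps, so the interval is some kind of third.
A# to C## is 4 semitones. A major third is 4, so 4 makes it major.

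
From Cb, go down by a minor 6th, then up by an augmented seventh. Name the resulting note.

D#

A minor sixth down from Cb is Eb (letter E, 8 semitones down).
An augmented seventh up from Eb is D# (letter D, 12 semitones up).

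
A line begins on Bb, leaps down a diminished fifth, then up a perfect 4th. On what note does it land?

A diminished fifth down from Bb is E (letter E, 6 semitones down).
A perfect fourth up from E is A (letter A, 5 semitones up).

A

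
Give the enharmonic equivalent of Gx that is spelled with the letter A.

G## is pitch class 9. The letter A alone is pitch class 9.
Pitch class 9 on A needs no accidental: A.

A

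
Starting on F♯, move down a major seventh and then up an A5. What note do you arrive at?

A major seventh down from F# is G (letter G, 11 semitones down).
An augmented fifth up from G is D# (letter D, 8 semitones up).

D#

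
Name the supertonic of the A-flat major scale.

The Ab major scale runs Ab Bb C Db Eb F G.
Degree 2 is Bb.

Bb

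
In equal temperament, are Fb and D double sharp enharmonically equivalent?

Yes

Fb = pitch class 4 and D## = pitch class 4 — the same pitch class, so they are enharmonic equivalents.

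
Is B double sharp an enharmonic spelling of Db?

Yes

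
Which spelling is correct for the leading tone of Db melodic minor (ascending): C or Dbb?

Each scale degree takes a distinct letter name. Degree 7 of a scale on D must use the letter C.
C and Dbb are enharmonically the same pitch, but only C uses the letter C, so it is the correct spelling here.

C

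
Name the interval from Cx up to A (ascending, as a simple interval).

The letter names run C→A, a span of 5 letter steps, so the interval is some kind of sixth.
C## to A is 7 semitones. A major sixth is 9, so 7 makes it diminished.

diminished sixth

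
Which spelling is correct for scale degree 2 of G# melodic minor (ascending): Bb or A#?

A#

Each scale degree takes a distinct letter name. Degree 2 of a scale on G must use the letter A.
A# and Bb are enharmonically the same pitch, but only A# uses the letter A, so it is the correct spelling here.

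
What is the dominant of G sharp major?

Degree 5 takes the letter 4 steps above G, which is D.
In major, degree 5 sits 7 semitones above the tonic. G# + 7 semitones is pitch class 3, spelled on D as D#.

D#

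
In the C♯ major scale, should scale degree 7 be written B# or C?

Each scale degree takes a distinct letter name. Degree 7 of a scale on C must use the letter B.
B# and C are enharmonically the same pitch, but only B# uses the letter B, so it is the correct spelling here.

B#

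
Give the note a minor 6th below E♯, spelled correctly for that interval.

A sixth below E lands on the letter G.
A minor sixth spans 8 semitones, so E# moves to pitch class 9. On the letter G that is G##.

G##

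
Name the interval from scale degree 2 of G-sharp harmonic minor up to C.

Scale degree 2 of G# harmonic minor is A#.
A# up to C: letters A→C make it a third; 2 semitones makes it diminished.

diminished third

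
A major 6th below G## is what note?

B#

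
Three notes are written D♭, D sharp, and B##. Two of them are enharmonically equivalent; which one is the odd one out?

In 12-tone equal temperament, enharmonic equivalents share a pitch class. Db is pitch class 1; D# is pitch class 3; B## is pitch class 1.
Db and B## share pitch class 1, while D# is pitch class 3.

D#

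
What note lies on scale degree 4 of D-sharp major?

G#

The D# major scale runs D# E# F## G# A# B# C##.
Degree 4 is G#.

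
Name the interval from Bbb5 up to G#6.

The letter names run B→G, a span of 5 letter steps, so the interval is some kind of sixth.
Bbb to G# is 11 semitones. A major sixth is 9, so 11 makes it doubly augmented.

doubly augmented sixth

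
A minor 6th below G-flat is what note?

G down a major sixth is Bb, so the target letter is B.
From Gb, a minor sixth is 8 semitones down: Bb.

Bb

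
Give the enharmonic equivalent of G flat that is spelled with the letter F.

Gb is pitch class 6. The letter F alone is pitch class 5.
To reach pitch class 6 from F requires an offset of +1 semitone, i.e. sharp: F#.

F#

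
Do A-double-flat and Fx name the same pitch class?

Abb = pitch class 7 and F## = pitch class 7 — the same pitch class, so they are enharmonic equivalents.

Yes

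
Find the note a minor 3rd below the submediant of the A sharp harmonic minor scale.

The submediant of A# harmonic minor is F#.
A minor third (3 semitones) below F# lands on the letter D, giving D#.

D#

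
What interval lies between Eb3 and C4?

major sixth

The letter names run E→C, a span of 5 letter steps, so the interval is some kind of sixth.
Eb to C is 9 semitones. A major sixth is 9, so 9 makes it major.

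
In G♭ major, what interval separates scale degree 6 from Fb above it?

minor second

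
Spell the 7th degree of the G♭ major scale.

The Gb major scale runs Gb Ab Bb Cb Db Eb F.
Degree 7 is F.

F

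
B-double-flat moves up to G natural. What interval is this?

Counting letters B–C–D–E–F–G gives a sixth.
Bbb→G = 10 semitones, 1 wider than the major sixth (9), so augmented.

augmented sixth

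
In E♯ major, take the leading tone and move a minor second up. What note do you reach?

E#

The leading tone of E# major is D##.
A minor second (1 semitone) above D## lands on the letter E, giving E#.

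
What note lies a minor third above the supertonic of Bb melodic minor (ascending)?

The supertonic of Bb melodic minor (ascending) is C.
A minor third (3 semitones) above C lands on the letter E, giving Eb.

Eb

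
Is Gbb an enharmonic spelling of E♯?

Yes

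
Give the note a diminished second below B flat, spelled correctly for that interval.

A#

B down a major second is A, so the target letter is A.
From Bb, a diminished second is 0 semitones down: A#.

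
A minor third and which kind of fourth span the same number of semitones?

doubly diminished

A minor third spans 3 semitones.
A fourth spanning 3 semitones is doubly diminished (the perfect fourth is 5).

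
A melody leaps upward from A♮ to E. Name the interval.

The letter names run A→E, a span of 4 letter steps, so the interval is some kind of fifth.
A to E is 7 semitones. A perfect fifth is 7, so 7 makes it perfect.

perfect fifth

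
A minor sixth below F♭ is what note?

A sixth below F lands on the letter A.
A minor sixth spans 8 semitones, so Fb moves to pitch class 8. On the letter A that is Ab.

Ab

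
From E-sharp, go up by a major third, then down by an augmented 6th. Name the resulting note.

A major third up from E# is G## (letter G, 4 semitones up).
An augmented sixth down from G## is B (letter B, 10 semitones down).

B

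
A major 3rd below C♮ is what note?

Ab

C down a major third is Ab, so the target letter is A.
From C, a major third is 4 semitones down: Ab.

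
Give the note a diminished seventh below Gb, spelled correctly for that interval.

A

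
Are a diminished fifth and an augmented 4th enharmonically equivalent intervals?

A diminished fifth spans 6 semitones; an augmented fourth spans 6.
They are enharmonically equivalent.

Yes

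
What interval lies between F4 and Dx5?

doubly augmented sixth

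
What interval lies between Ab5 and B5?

augmented second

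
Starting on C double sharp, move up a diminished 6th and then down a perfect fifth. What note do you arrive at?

D

A diminished sixth up from C## is A (letter A, 7 semitones up).
A perfect fifth down from A is D (letter D, 7 semitones down).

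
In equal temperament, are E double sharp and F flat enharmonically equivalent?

No

E## is pitch class 6; Fb is pitch class 4.
The pitch classes differ (6 vs. 4), so they are not enharmonic equivalents.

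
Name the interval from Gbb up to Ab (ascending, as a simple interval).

Counting letters G–A gives a second.
Gbb→Ab = 3 semitones, 1 wider than the major second (2), so augmented.

augmented second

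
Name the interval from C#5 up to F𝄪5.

The letter names run C→F, a span of 3 letter steps, so the interval is some kind of fourth.
C# to F## is 6 semitones. A perfect fourth is 5, so 6 makes it augmented.

augmented fourth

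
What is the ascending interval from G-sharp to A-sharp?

Counting letters G–A gives a second.
G#→A# = 2 semitones, exactly the major second.

major second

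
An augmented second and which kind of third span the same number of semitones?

minor

An augmented second spans 3 semitones.
A third spanning 3 semitones is minor (the major third is 4).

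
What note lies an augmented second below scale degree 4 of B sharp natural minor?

Scale degree 4 of B# natural minor is E#.
An augmented second (3 semitones) below E# lands on the letter D, giving D.

D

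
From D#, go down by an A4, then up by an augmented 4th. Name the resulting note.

An augmented fourth down from D# is A (letter A, 6 semitones down).
An augmented fourth up from A is D# (letter D, 6 semitones up).

D#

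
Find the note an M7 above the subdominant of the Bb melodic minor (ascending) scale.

D

The subdominant of Bb melodic minor (ascending) is Eb.
A major seventh (11 semitones) above Eb lands on the letter D, giving D.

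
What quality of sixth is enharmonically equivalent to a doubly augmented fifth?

major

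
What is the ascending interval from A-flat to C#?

The letter names run A→C, a span of 2 letter steps, so the interval is some kind of third.
Ab to C# is 5 semitones. A major third is 4, so 5 makes it augmented.

augmented third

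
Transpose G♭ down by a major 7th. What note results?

Abb

A seventh below G lands on the letter A.
A major seventh spans 11 semitones, so Gb moves to pitch class 7. On the letter A that is Abb.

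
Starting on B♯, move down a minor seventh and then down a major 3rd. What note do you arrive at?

A#

A minor seventh down from B# is C## (letter C, 10 semitones down).
A major third down from C## is A# (letter A, 4 semitones down).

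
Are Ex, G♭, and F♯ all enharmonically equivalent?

Yes

E## is pitch class 6; Gb is pitch class 6; F# is pitch class 6.
All spellings map to pitch class 6, so they are enharmonically equivalent.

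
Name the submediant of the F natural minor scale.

The F natural minor scale runs F G Ab Bb C Db Eb.
Degree 6 is Db.

Db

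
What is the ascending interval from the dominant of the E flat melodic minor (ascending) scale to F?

The dominant of Eb melodic minor (ascending) is Bb.
Bb up to F: letters B→F make it a fifth; 7 semitones makes it perfect.

perfect fifth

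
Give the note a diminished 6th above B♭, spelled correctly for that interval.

Gbb

A sixth above B lands on the letter G.
A diminished sixth spans 7 semitones, so Bb moves to pitch class 5. On the letter G that is Gbb.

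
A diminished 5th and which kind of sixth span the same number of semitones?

A diminished fifth spans 6 semitones.
A sixth spanning 6 semitones is doubly diminished (the major sixth is 9).

doubly diminished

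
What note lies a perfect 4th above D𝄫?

D up a perfect fourth is G, so the target letter is G.
From Dbb, a perfect fourth is 5 semitones up: Gbb.

Gbb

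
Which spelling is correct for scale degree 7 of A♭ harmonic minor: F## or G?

G

Each scale degree takes a distinct letter name. Degree 7 of a scale on A must use the letter G.
G and F## are enharmonically the same pitch, but only G uses the letter G, so it is the correct spelling here.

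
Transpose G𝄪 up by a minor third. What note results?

B#

A third above G lands on the letter B.
A minor third spans 3 semitones, so G## moves to pitch class 0. On the letter B that is B#.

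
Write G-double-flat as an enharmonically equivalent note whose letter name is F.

F

Plain F sits at the same pitch as Gbb, so on the letter F the same pitch needs a natural: F.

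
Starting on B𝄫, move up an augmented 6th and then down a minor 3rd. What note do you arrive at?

E

An augmented sixth up from Bbb is G (letter G, 10 semitones up).
A minor third down from G is E (letter E, 3 semitones down).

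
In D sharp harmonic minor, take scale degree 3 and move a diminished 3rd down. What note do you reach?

D##

Scale degree 3 of D# harmonic minor is F#.
A diminished third (2 semitones) below F# lands on the letter D, giving D##.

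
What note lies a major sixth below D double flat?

A sixth below D lands on the letter F.
A major sixth spans 9 semitones, so Dbb moves to pitch class 3. On the letter F that is Fbb.

Fbb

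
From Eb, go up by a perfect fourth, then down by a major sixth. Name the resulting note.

A perfect fourth up from Eb is Ab (letter A, 5 semitones up).
A major sixth down from Ab is Cb (letter C, 9 semitones down).

Cb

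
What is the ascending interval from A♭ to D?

augmented fourth

The letter names run A→D, a span of 3 letter steps, so the interval is some kind of fourth.
Ab to D is 6 semitones. A perfect fourth is 5, so 6 makes it augmented.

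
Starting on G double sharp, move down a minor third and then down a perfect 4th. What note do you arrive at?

B##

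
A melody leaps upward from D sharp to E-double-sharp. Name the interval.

Counting letters D–E gives a second.
D#→E## = 3 semitones, 1 wider than the major second (2), so augmented.

augmented second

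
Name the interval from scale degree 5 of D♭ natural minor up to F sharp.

augmented sixth

Scale degree 5 of Db natural minor is Ab.
Ab up to F#: letters A→F make it a sixth; 10 semitones makes it augmented.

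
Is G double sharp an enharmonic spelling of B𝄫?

G## = pitch class 9 and Bbb = pitch class 9 — the same pitch class, so they are enharmonic equivalents.

Yes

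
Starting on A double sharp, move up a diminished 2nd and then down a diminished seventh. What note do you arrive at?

C##

A diminished second up from A## is B (letter B, 0 semitones up).
A diminished seventh down from B is C## (letter C, 9 semitones down).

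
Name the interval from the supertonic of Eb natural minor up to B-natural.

The supertonic of Eb natural minor is F.
F up to B: letters F→B make it a fourth; 6 semitones makes it augmented.

augmented fourth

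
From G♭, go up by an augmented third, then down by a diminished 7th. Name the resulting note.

C##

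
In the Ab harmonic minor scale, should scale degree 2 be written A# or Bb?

Bb

Each scale degree takes a distinct letter name. Degree 2 of a scale on A must use the letter B.
Bb and A# are enharmonically the same pitch, but only Bb uses the letter B, so it is the correct spelling here.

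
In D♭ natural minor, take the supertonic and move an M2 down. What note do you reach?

Db

The supertonic of Db natural minor is Eb.
A major second (2 semitones) below Eb lands on the letter D, giving Db.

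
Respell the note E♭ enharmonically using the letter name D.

Plain D sits 1 semitone below Eb, so on the letter D the same pitch needs a sharp: D#.

D#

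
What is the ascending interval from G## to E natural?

diminished sixth

The letter names run G→E, a span of 5 letter steps, so the interval is some kind of sixth.
G## to E is 7 semitones. A major sixth is 9, so 7 makes it diminished.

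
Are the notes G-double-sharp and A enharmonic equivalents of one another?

Yes

G## = pitch class 9 and A = pitch class 9 — the same pitch class, so they are enharmonic equivalents.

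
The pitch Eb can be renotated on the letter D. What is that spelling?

Eb is pitch class 3. The letter D alone is pitch class 2.
To reach pitch class 3 from D requires an offset of +1 semitone, i.e. sharp: D#.

D#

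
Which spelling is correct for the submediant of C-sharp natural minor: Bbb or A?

A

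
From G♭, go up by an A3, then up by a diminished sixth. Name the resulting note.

An augmented third up from Gb is B (letter B, 5 semitones up).
A diminished sixth up from B is Gb (letter G, 7 semitones up).

Gb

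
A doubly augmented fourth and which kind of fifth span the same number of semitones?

perfect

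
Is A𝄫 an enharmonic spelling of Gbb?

No

Abb is pitch class 7; Gbb is pitch class 5.
The pitch classes differ (7 vs. 5), so they are not enharmonic equivalents.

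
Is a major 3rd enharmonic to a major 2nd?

No

A major third spans 4 semitones; a major second spans 2.
The spans differ, so they are not enharmonic equivalents.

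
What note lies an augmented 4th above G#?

G up a perfect fourth is C, so the target letter is C.
From G#, an augmented fourth is 6 semitones up: C##.

C##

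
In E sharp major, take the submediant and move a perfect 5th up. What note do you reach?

The submediant of E# major is C##.
A perfect fifth (7 semitones) above C## lands on the letter G, giving G##.

G##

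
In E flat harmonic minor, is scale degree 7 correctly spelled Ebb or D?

Each scale degree takes a distinct letter name. Degree 7 of a scale on E must use the letter D.
D and Ebb are enharmonically the same pitch, but only D uses the letter D, so it is the correct spelling here.

D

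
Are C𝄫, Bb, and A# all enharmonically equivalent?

Yes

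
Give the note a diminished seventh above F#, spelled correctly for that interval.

F up a major seventh is E, so the target letter is E.
From F#, a diminished seventh is 9 semitones up: Eb.

Eb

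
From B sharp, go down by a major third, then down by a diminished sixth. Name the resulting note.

B##

A major third down from B# is G# (letter G, 4 semitones down).
A diminished sixth down from G# is B## (letter B, 7 semitones down).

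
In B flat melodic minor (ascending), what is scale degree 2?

C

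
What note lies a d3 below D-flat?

B

D down a major third is Bb, so the target letter is B.
From Db, a diminished third is 2 semitones down: B.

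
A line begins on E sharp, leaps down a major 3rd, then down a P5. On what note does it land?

F#

A major third down from E# is C# (letter C, 4 semitones down).
A perfect fifth down from C# is F# (letter F, 7 semitones down).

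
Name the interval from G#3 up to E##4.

augmented sixth

The letter names run G→E, a span of 5 letter steps, so the interval is some kind of sixth.
G# to E## is 10 semitones. A major sixth is 9, so 10 makes it augmented.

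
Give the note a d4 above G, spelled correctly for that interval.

Cb

A fourth above G lands on the letter C.
A diminished fourth spans 4 semitones, so G moves to pitch class 11. On the letter C that is Cb.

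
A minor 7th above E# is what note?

A seventh above E lands on the letter D.
A minor seventh spans 10 semitones, so E# moves to pitch class 3. On the letter D that is D#.

D#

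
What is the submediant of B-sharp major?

G##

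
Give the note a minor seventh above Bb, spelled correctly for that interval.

Ab

B up a major seventh is A#, so the target letter is A.
From Bb, a minor seventh is 10 semitones up: Ab.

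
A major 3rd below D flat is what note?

Bbb

A third below D lands on the letter B.
A major third spans 4 semitones, so Db moves to pitch class 9. On the letter B that is Bbb.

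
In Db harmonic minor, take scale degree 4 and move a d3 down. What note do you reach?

E

Scale degree 4 of Db harmonic minor is Gb.
A diminished third (2 semitones) below Gb lands on the letter E, giving E.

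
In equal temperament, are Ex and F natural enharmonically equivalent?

E## is pitch class 6; F is pitch class 5.
The pitch classes differ (6 vs. 5), so they are not enharmonic equivalents.

No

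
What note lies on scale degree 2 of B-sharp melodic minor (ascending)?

C##

The B# melodic minor (ascending) scale runs B# C## D# E# F## G## A##.
Degree 2 is C##.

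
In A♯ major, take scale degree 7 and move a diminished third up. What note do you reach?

Scale degree 7 of A# major is G##.
A diminished third (2 semitones) above G## lands on the letter B, giving B.

B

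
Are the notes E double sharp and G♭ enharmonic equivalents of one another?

Yes

E## = pitch class 6 and Gb = pitch class 6 — the same pitch class, so they are enharmonic equivalents.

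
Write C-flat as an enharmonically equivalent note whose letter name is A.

A##

Cb is pitch class 11. The letter A alone is pitch class 9.
To reach pitch class 11 from A requires an offset of +2 semitones, i.e. double sharp: A##.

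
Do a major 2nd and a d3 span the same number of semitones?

A major second spans 2 semitones; a diminished third spans 2.
They are enharmonically equivalent.

Yes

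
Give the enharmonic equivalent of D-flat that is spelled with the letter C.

Plain C sits 1 semitone below Db, so on the letter C the same pitch needs a sharp: C#.

C#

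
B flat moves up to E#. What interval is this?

doubly augmented fourth

The letter names run B→E, a span of 3 letter steps, so the interval is some kind of fourth.
Bb to E# is 7 semitones. A perfect fourth is 5, so 7 makes it doubly augmented.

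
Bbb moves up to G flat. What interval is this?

Counting letters B–C–D–E–F–G gives a sixth.
Bbb→Gb = 9 semitones, exactly the major sixth.

major sixth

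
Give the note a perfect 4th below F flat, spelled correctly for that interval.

A fourth below F lands on the letter C.
A perfect fourth spans 5 semitones, so Fb moves to pitch class 11. On the letter C that is Cb.

Cb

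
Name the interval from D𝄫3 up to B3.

The letter names run D→B, a span of 5 letter steps, so the interval is some kind of sixth.
Dbb to B is 11 semitones. A major sixth is 9, so 11 makes it doubly augmented.

doubly augmented sixth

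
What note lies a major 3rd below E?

A third below E lands on the letter C.
A major third spans 4 semitones, so E moves to pitch class 0. On the letter C that is C.

C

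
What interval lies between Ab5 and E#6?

doubly augmented fifth

Counting letters A–B–C–D–E gives a fifth.
Ab→E# = 9 semitones, 2 wider than the perfect fifth (7), so doubly augmented.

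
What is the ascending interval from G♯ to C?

Counting letters G–A–B–C gives a fourth.
G#→C = 4 semitones, 1 narrower than the perfect fourth (5), so diminished.

diminished fourth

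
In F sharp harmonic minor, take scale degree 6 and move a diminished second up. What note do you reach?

Ebb

Scale degree 6 of F# harmonic minor is D.
A diminished second (0 semitones) above D lands on the letter E, giving Ebb.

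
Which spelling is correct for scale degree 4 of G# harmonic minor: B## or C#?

Each scale degree takes a distinct letter name. Degree 4 of a scale on G must use the letter C.
C# and B## are enharmonically the same pitch, but only C# uses the letter C, so it is the correct spelling here.

C#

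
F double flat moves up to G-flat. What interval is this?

augmented second

Counting letters F–G gives a second.
Fbb→Gb = 3 semitones, 1 wider than the major second (2), so augmented.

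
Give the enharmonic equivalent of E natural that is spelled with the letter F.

Fb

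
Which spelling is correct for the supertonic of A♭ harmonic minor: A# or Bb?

Bb

Each scale degree takes a distinct letter name. Degree 2 of a scale on A must use the letter B.
Bb and A# are enharmonically the same pitch, but only Bb uses the letter B, so it is the correct spelling here.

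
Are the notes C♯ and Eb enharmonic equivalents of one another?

No

C# is pitch class 1; Eb is pitch class 3.
The pitch classes differ (1 vs. 3), so they are not enharmonic equivalents.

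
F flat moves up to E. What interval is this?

augmented seventh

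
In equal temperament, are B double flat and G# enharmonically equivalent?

Bbb is pitch class 9; G# is pitch class 8.
The pitch classes differ (9 vs. 8), so they are not enharmonic equivalents.

No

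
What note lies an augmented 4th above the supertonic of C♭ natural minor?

The supertonic of Cb natural minor is Db.
An augmented fourth (6 semitones) above Db lands on the letter G, giving G.

G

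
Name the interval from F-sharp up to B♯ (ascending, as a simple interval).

augmented fourth

The letter names run F→B, a span of 3 letter steps, so the interval is some kind of fourth.
F# to B# is 6 semitones. A perfect fourth is 5, so 6 makes it augmented.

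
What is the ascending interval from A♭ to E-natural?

Counting letters A–B–C–D–E gives a fifth.
Ab→E = 8 semitones, 1 wider than the perfect fifth (7), so augmented.

augmented fifth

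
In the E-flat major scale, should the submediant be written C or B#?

C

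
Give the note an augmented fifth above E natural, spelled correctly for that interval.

B#

E up a perfect fifth is B, so the target letter is B.
From E, an augmented fifth is 8 semitones up: B#.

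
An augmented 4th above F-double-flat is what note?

Bbb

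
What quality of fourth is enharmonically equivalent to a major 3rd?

diminished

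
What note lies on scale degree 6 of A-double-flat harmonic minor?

Degree 6 takes the letter 5 steps above A, which is F.
In harmonic minor, degree 6 sits 8 semitones above the tonic. Abb + 8 semitones is pitch class 3, spelled on F as Fbb.

Fbb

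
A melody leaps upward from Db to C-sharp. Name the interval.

Counting letters D–E–F–G–A–B–C gives a seventh.
Db→C# = 12 semitones, 1 wider than the major seventh (11), so augmented.

augmented seventh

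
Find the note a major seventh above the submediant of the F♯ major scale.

C##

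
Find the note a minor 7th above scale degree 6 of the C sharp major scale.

G#

Scale degree 6 of C# major is A#.
A minor seventh (10 semitones) above A# lands on the letter G, giving G#.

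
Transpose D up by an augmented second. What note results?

E#

D up a major second is E, so the target letter is E.
From D, an augmented second is 3 semitones up: E#.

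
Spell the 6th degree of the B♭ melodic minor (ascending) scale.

G

Degree 6 takes the letter 5 steps above B, which is G.
In melodic minor (ascending), degree 6 sits 9 semitones above the tonic. Bb + 9 semitones is pitch class 7, spelled on G as G.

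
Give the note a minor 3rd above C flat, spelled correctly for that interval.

Ebb

A third above C lands on the letter E.
A minor third spans 3 semitones, so Cb moves to pitch class 2. On the letter E that is Ebb.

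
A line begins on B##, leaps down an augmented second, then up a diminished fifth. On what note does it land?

E

An augmented second down from B## is A# (letter A, 3 semitones down).
A diminished fifth up from A# is E (letter E, 6 semitones up).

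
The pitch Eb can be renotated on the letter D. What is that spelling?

Plain D sits 1 semitone below Eb, so on the letter D the same pitch needs a sharp: D#.

D#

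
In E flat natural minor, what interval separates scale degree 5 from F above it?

Scale degree 5 of Eb natural minor is Bb.
Bb up to F: letters B→F make it a fifth; 7 semitones makes it perfect.

perfect fifth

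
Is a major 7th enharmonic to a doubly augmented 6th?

A major seventh spans 11 semitones; a doubly augmented sixth spans 11.
They are enharmonically equivalent.

Yes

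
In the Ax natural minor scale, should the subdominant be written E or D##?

Each scale degree takes a distinct letter name. Degree 4 of a scale on A must use the letter D.
D## and E are enharmonically the same pitch, but only D## uses the letter D, so it is the correct spelling here.

D##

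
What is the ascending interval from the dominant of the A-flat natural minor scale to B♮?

The dominant of Ab natural minor is Eb.
Eb up to B: letters E→B make it a fifth; 8 semitones makes it augmented.

augmented fifth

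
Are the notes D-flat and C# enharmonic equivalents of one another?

Db = pitch class 1 and C# = pitch class 1 — the same pitch class, so they are enharmonic equivalents.

Yes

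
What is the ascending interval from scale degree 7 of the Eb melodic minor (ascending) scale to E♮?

major second

Scale degree 7 of Eb melodic minor (ascending) is D.
D up to E: letters D→E make it a second; 2 semitones makes it major.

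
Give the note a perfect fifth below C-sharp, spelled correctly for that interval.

F#

A fifth below C lands on the letter F.
A perfect fifth spans 7 semitones, so C# moves to pitch class 6. On the letter F that is F#.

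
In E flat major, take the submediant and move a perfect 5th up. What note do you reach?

G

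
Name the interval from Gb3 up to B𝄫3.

minor third

The letter names run G→B, a span of 2 letter steps, so the interval is some kind of third.
Gb to Bbb is 3 semitones. A major third is 4, so 3 makes it minor.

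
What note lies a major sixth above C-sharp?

A sixth above C lands on the letter A.
A major sixth spans 9 semitones, so C# moves to pitch class 10. On the letter A that is A#.

A#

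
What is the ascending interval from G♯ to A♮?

Counting letters G–A gives a second.
G#→A = 1 semitone, 1 narrower than the major second (2), so minor.

minor second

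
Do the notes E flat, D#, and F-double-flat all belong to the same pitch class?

Yes

Eb is pitch class 3; D# is pitch class 3; Fbb is pitch class 3.
All spellings map to pitch class 3, so they are enharmonically equivalent.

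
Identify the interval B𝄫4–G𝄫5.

minor sixth

The letter names run B→G, a span of 5 letter steps, so the interval is some kind of sixth.
Bbb to Gbb is 8 semitones. A major sixth is 9, so 8 makes it minor.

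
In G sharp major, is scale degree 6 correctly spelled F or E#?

Each scale degree takes a distinct letter name. Degree 6 of a scale on G must use the letter E.
E# and F are enharmonically the same pitch, but only E# uses the letter E, so it is the correct spelling here.

E#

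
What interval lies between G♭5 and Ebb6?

minor sixth

Counting letters G–A–B–C–D–E gives a sixth.
Gb→Ebb = 8 semitones, 1 narrower than the major sixth (9), so minor.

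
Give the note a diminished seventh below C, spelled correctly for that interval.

D#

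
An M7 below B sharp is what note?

C#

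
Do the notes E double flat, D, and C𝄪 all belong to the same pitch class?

Yes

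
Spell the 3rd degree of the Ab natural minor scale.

The Ab natural minor scale runs Ab Bb Cb Db Eb Fb Gb.
Degree 3 is Cb.

Cb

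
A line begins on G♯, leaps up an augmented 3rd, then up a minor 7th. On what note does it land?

A##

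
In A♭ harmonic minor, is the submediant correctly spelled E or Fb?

Fb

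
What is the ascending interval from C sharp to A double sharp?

Counting letters C–D–E–F–G–A gives a sixth.
C#→A## = 10 semitones, 1 wider than the major sixth (9), so augmented.

augmented sixth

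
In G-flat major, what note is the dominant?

Degree 5 takes the letter 4 steps above G, which is D.
In major, degree 5 sits 7 semitones above the tonic. Gb + 7 semitones is pitch class 1, spelled on D as Db.

Db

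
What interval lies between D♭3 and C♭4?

minor seventh

The letter names run D→C, a span of 6 letter steps, so the interval is some kind of seventh.
Db to Cb is 10 semitones. A major seventh is 11, so 10 makes it minor.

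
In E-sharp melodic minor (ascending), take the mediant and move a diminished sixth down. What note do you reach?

B##

The mediant of E# melodic minor (ascending) is G#.
A diminished sixth (7 semitones) below G# lands on the letter B, giving B##.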